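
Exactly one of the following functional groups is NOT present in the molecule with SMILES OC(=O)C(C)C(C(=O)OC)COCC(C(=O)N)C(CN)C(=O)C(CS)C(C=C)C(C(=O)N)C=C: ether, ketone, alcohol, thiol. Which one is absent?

thiol: present (CH(CH2SH) — pendant –CH2SH → thiol).
ketone: present (CO — –C(=O)– with carbon on both sides → ketone).
ether: present (CH2OCH2 — C–O–C with sp³ carbons on both sides and no adjacent C=O → ether).
alcohol: absent. In HOOC, the –OH sits on a carbonyl carbon, making it part of a carboxylic acid, not an alcohol.

alcohol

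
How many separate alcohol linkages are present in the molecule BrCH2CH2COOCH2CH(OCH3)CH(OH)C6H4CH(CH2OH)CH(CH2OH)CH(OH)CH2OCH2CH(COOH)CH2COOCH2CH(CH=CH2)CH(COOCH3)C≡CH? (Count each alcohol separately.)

4

Reading the structure from left to right:
  BrCH2: halogen on an sp³ carbon → alkyl halide.
  CH2COOCH2: –C(=O)–O–C with C on the carbonyl side → ester.
  CH(OCH3): pendant –OCH3: C–O–C with sp³ C, no adjacent C=O → ether.
  CH(OH): –OH on an sp³ carbon → alcohol (secondary).
  C6H4: para-disubstituted benzene ring → arene.
  CH(CH2OH): pendant –CH2OH on an sp³ backbone C → alcohol.
  CH(CH2OH): pendant –CH2OH on an sp³ backbone C → alcohol.
  CH(OH): –OH on an sp³ carbon → alcohol (secondary).
  CH2OCH2: C–O–C with sp³ carbons on both sides and no adjacent C=O → ether.
  CH(COOH): pendant –COOH: carbonyl C bonded to C and –OH → carboxylic acid.
  CH2COOCH2: –C(=O)–O–C with C on the carbonyl side → ester.
  CH(CH=CH2): pendant –CH=CH2: C=C double bond → alkene.
  CH(COOCH3): pendant –COOCH3: carbonyl C bonded to C and –OCH3 → ester.
  C≡CH: C≡C triple bond → alkyne.
Alcohol appears at: CH(OH), CH(CH2OH), CH(CH2OH), CH(OH) → 4.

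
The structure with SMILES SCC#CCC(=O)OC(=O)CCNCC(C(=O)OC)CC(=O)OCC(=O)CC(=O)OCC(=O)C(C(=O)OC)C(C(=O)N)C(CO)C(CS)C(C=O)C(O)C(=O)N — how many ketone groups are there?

2

–SH on an sp³ carbon → thiol.
C≡C triple bond → alkyne.
two acyl groups sharing one oxygen, –C(=O)–O–C(=O)– → anhydride.
C–N–C with sp³ carbons and no adjacent C=O → amine (secondary).
pendant –COOCH3: carbonyl C bonded to C and –OCH3 → ester.
–C(=O)–O–C with C on the carbonyl side → ester.
–C(=O)– with carbon on both sides → ketone.
–C(=O)–O–C with C on the carbonyl side → ester.
–C(=O)– with carbon on both sides → ketone.
pendant –COOCH3: carbonyl C bonded to C and –OCH3 → ester.
pendant –CONH2: carbonyl C bonded to C and N → amide.
pendant –CH2OH on an sp³ backbone C → alcohol.
pendant –CH2SH → thiol.
pendant –CHO: carbonyl C bonded to C and H → aldehyde.
–OH on an sp³ carbon → alcohol (secondary).
–C(=O)NH2: carbonyl C bonded to C and to N → amide (the N is not a separate amine).
Ketone appears at: CO, CO → 2.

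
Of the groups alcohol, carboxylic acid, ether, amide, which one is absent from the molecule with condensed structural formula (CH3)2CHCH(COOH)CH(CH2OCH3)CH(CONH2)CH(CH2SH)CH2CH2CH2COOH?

carboxylic acid: present (CH(COOH) — pendant –COOH: carbonyl C bonded to C and –OH → carboxylic acid).
ether: present (CH(CH2OCH3) — pendant –CH2OCH3: C–O–C linkage → ether).
amide: present (CH(CONH2) — pendant –CONH2: carbonyl C bonded to C and N → amide).
alcohol: absent. In each of CH(COOH) and COOH, the –OH sits on a carbonyl carbon, making it part of a carboxylic acid, not an alcohol.

alcohol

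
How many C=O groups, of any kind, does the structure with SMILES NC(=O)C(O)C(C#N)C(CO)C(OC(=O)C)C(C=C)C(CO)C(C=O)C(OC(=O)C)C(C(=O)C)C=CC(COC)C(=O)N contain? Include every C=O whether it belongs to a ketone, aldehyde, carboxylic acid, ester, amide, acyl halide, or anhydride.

6

H2NCO: amide, 1 C=O (running total 1).
CH(OCOCH3): ester, 1 C=O (running total 2).
CH(CHO): aldehyde, 1 C=O (running total 3).
CH(OCOCH3): ester, 1 C=O (running total 4).
CH(COCH3): ketone, 1 C=O (running total 5).
CONH2: amide, 1 C=O (running total 6).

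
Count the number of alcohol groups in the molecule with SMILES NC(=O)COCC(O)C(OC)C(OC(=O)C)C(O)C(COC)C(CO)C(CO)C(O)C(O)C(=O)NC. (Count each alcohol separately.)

6

Taking each segment in turn:
  H2NCO: –C(=O)NH2: carbonyl C bonded to C and to N → amide (the N is not a separate amine).
  CH2OCH2: C–O–C with sp³ carbons on both sides and no adjacent C=O → ether.
  CH(OH): –OH on an sp³ carbon → alcohol (secondary).
  CH(OCH3): pendant –OCH3: C–O–C with sp³ C, no adjacent C=O → ether.
  CH(OCOCH3): pendant –OC(=O)CH3: an acyloxy group → ester.
  CH(OH): –OH on an sp³ carbon → alcohol (secondary).
  CH(CH2OCH3): pendant –CH2OCH3: C–O–C linkage → ether.
  CH(CH2OH): pendant –CH2OH on an sp³ backbone C → alcohol.
  CH(CH2OH): pendant –CH2OH on an sp³ backbone C → alcohol.
  CH(OH): –OH on an sp³ carbon → alcohol (secondary).
  CH(OH): –OH on an sp³ carbon → alcohol (secondary).
  CONHCH3: –C(=O)NHCH3: carbonyl C bonded to C and to N → amide (the N is not an amine).
Alcohol appears at: CH(OH), CH(OH), CH(CH2OH), CH(CH2OH), CH(OH), CH(OH) → 6.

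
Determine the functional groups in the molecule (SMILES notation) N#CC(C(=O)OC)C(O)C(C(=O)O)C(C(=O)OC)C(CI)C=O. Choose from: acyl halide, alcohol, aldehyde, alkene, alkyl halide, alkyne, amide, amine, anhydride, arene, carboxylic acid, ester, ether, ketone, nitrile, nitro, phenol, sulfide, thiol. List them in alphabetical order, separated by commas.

alcohol, aldehyde, alkyl halide, carboxylic acid, ester, nitrile

Reading the structure from left to right:
  N≡C: N≡C–: carbon triple-bonded to nitrogen → nitrile.
  CH(COOCH3): pendant –COOCH3: carbonyl C bonded to C and –OCH3 → ester.
  CH(OH): –OH on an sp³ carbon → alcohol (secondary).
  CH(COOH): pendant –COOH: carbonyl C bonded to C and –OH → carboxylic acid.
  CH(COOCH3): pendant –COOCH3: carbonyl C bonded to C and –OCH3 → ester.
  CH(CH2I): pendant –CH2X: halogen on sp³ carbon → alkyl halide.
  CHO: terminal –CHO: carbonyl C bonded to H and C → aldehyde.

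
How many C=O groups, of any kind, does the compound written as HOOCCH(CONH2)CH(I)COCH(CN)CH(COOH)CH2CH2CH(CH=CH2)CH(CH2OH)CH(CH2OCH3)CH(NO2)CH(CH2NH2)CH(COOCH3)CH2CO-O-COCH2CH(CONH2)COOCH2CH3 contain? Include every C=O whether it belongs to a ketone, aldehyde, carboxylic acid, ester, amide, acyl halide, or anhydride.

9

HOOC: carboxylic acid, 1 C=O (running total 1).
CH(CONH2): amide, 1 C=O (running total 2).
CO: ketone, 1 C=O (running total 3).
CH(COOH): carboxylic acid, 1 C=O (running total 4).
CH(COOCH3): ester, 1 C=O (running total 5).
CH2CO-O-COCH2: anhydride, 2 C=O (running total 7).
CH(CONH2): amide, 1 C=O (running total 8).
COOCH2CH3: ester, 1 C=O (running total 9).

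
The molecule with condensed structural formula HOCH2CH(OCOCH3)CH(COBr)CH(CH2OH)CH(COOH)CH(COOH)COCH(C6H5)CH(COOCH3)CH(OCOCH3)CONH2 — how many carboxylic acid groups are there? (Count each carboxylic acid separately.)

2

Working along the chain:
  HOCH2: HO– on an sp³ carbon → alcohol.
  CH(OCOCH3): pendant –OC(=O)CH3: an acyloxy group → ester.
  CH(COBr): pendant –C(=O)X: carbonyl C bonded to C and halogen → acyl halide.
  CH(CH2OH): pendant –CH2OH on an sp³ backbone C → alcohol.
  CH(COOH): pendant –COOH: carbonyl C bonded to C and –OH → carboxylic acid.
  CH(COOH): pendant –COOH: carbonyl C bonded to C and –OH → carboxylic acid.
  CO: –C(=O)– with carbon on both sides → ketone.
  CH(C6H5): pendant –C6H5: benzene ring → arene.
  CH(COOCH3): pendant –COOCH3: carbonyl C bonded to C and –OCH3 → ester.
  CH(OCOCH3): pendant –OC(=O)CH3: an acyloxy group → ester.
  CONH2: –C(=O)NH2: carbonyl C bonded to C and to N → amide (the N is not a separate amine).
Carboxylic acid appears at: CH(COOH), CH(COOH) → 2.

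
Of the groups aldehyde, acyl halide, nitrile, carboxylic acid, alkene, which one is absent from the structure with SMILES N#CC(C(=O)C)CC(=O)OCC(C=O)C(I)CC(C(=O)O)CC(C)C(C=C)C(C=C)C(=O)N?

aldehyde: present (CH(CHO) — pendant –CHO: carbonyl C bonded to C and H → aldehyde).
alkene: present (CH(CH=CH2) — pendant –CH=CH2: C=C double bond → alkene).
carboxylic acid: present (CH(COOH) — pendant –COOH: carbonyl C bonded to C and –OH → carboxylic acid).
nitrile: present (N≡C — N≡C–: carbon triple-bonded to nitrogen → nitrile).
acyl halide: no segment matches this pattern.

acyl halide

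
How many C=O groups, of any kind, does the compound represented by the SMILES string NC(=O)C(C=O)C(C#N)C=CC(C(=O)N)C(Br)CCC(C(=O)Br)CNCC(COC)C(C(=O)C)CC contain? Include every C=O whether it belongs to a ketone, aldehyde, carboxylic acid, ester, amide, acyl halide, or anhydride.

5

H2NCO: amide, 1 C=O (running total 1).
CH(CHO): aldehyde, 1 C=O (running total 2).
CH(CONH2): amide, 1 C=O (running total 3).
CH(COBr): acyl halide, 1 C=O (running total 4).
CH(COCH3): ketone, 1 C=O (running total 5).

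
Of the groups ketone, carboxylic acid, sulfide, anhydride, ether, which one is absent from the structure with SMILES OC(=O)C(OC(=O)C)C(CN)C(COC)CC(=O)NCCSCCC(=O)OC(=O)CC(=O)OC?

anhydride: present (CH2CO-O-COCH2 — two acyl groups sharing one oxygen, –C(=O)–O–C(=O)– → anhydride).
sulfide: present (CH2SCH2 — C–S–C linkage → sulfide (thioether)).
carboxylic acid: present (HOOC — –COOH: carbonyl C bonded to –OH and C → carboxylic acid (the –OH is not a separate alcohol)).
ether: present (CH(CH2OCH3) — pendant –CH2OCH3: C–O–C linkage → ether).
ketone: absent. In each of CH(OCOCH3) and COOCH3, the C=O is bonded to an –O–C group, which defines an ester, not a ketone. In CH2CONHCH2, the C=O is bonded to nitrogen, which defines an amide, not a ketone. In HOOC, the C=O bears an –OH, making it a carboxylic acid rather than a ketone. In CH2CO-O-COCH2, the two C=O groups share a bridging oxygen, which is an anhydride linkage, not a ketone.

ketone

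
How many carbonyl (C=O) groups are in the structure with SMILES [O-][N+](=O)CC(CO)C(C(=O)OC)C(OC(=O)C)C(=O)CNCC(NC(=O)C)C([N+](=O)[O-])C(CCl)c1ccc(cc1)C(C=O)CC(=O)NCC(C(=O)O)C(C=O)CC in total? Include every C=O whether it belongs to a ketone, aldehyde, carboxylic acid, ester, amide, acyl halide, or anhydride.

CH(COOCH3): ester, 1 C=O (running total 1).
CH(OCOCH3): ester, 1 C=O (running total 2).
CO: ketone, 1 C=O (running total 3).
CH(NHCOCH3): amide, 1 C=O (running total 4).
CH(CHO): aldehyde, 1 C=O (running total 5).
CH2CONHCH2: amide, 1 C=O (running total 6).
CH(COOH): carboxylic acid, 1 C=O (running total 7).
CH(CHO): aldehyde, 1 C=O (running total 8).

8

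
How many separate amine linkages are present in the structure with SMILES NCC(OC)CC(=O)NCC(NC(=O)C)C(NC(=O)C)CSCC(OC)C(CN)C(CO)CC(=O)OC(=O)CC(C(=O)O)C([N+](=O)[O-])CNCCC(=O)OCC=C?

–NH2 on an sp³ carbon with no adjacent C=O → amine.
pendant –OCH3: C–O–C with sp³ C, no adjacent C=O → ether.
–C(=O)–N– linkage → amide (the N is not an amine).
pendant –NHC(=O)CH3: N bonded to a carbonyl → amide (not amine).
pendant –NHC(=O)CH3: N bonded to a carbonyl → amide (not amine).
C–S–C linkage → sulfide (thioether).
pendant –OCH3: C–O–C with sp³ C, no adjacent C=O → ether.
pendant –CH2NH2: N on sp³ C, no adjacent C=O → amine.
pendant –CH2OH on an sp³ backbone C → alcohol.
two acyl groups sharing one oxygen, –C(=O)–O–C(=O)– → anhydride.
pendant –COOH: carbonyl C bonded to C and –OH → carboxylic acid.
–NO2 on an sp³ carbon → nitro (the N=O is not a carbonyl).
C–N–C with sp³ carbons and no adjacent C=O → amine (secondary).
–C(=O)–O–C with C on the carbonyl side → ester.
C=C double bond → alkene.
Amine appears at: H2NCH2, CH(CH2NH2), CH2NHCH2 → 3.

3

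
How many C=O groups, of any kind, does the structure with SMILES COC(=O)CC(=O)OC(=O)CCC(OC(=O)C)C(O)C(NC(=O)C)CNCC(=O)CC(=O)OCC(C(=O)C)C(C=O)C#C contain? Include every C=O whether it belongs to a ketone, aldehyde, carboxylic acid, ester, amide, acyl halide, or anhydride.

CH3OOC: ester, 1 C=O (running total 1).
CH2CO-O-COCH2: anhydride, 2 C=O (running total 3).
CH(OCOCH3): ester, 1 C=O (running total 4).
CH(NHCOCH3): amide, 1 C=O (running total 5).
CO: ketone, 1 C=O (running total 6).
CH2COOCH2: ester, 1 C=O (running total 7).
CH(COCH3): ketone, 1 C=O (running total 8).
CH(CHO): aldehyde, 1 C=O (running total 9).

9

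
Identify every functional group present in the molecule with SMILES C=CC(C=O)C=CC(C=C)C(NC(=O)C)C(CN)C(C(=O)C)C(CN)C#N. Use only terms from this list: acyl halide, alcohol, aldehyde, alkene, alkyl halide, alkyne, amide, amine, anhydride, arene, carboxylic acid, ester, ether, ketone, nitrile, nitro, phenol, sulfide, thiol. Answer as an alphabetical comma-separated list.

aldehyde, alkene, amide, amine, ketone, nitrile

Working along the chain:
  CH2=CH: C=C double bond → alkene.
  CH(CHO): pendant –CHO: carbonyl C bonded to C and H → aldehyde.
  CH=CH: C=C double bond → alkene.
  CH(CH=CH2): pendant –CH=CH2: C=C double bond → alkene.
  CH(NHCOCH3): pendant –NHC(=O)CH3: N bonded to a carbonyl → amide (not amine).
  CH(CH2NH2): pendant –CH2NH2: N on sp³ C, no adjacent C=O → amine.
  CH(COCH3): pendant –COCH3: carbonyl C bonded to two carbons → ketone.
  CH(CH2NH2): pendant –CH2NH2: N on sp³ C, no adjacent C=O → amine.
  CN: –C≡N: carbon triple-bonded to nitrogen → nitrile.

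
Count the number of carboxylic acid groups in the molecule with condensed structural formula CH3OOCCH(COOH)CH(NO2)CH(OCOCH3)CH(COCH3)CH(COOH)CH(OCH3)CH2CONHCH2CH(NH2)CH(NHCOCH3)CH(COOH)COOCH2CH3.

CH3O–C(=O)–: carbonyl C bonded to C and to –OCH3 → ester (not ketone + ether).
pendant –COOH: carbonyl C bonded to C and –OH → carboxylic acid.
–NO2 on an sp³ carbon → nitro (the N=O is not a carbonyl).
pendant –OC(=O)CH3: an acyloxy group → ester.
pendant –COCH3: carbonyl C bonded to two carbons → ketone.
pendant –COOH: carbonyl C bonded to C and –OH → carboxylic acid.
pendant –OCH3: C–O–C with sp³ C, no adjacent C=O → ether.
–C(=O)–N– linkage → amide (the N is not an amine).
–NH2 on an sp³ carbon with no adjacent C=O → amine.
pendant –NHC(=O)CH3: N bonded to a carbonyl → amide (not amine).
pendant –COOH: carbonyl C bonded to C and –OH → carboxylic acid.
–C(=O)OCH2CH3: carbonyl C bonded to C and to –OEt → ester.
Carboxylic acid appears at: CH(COOH), CH(COOH), CH(COOH) → 3.

3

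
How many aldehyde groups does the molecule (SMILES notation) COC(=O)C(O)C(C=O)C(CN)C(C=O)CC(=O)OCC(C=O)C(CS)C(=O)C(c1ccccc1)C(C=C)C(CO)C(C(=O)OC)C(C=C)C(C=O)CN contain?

Working along the chain:
  CH3OOC: CH3O–C(=O)–: carbonyl C bonded to C and to –OCH3 → ester (not ketone + ether).
  CH(OH): –OH on an sp³ carbon → alcohol (secondary).
  CH(CHO): pendant –CHO: carbonyl C bonded to C and H → aldehyde.
  CH(CH2NH2): pendant –CH2NH2: N on sp³ C, no adjacent C=O → amine.
  CH(CHO): pendant –CHO: carbonyl C bonded to C and H → aldehyde.
  CH2COOCH2: –C(=O)–O–C with C on the carbonyl side → ester.
  CH(CHO): pendant –CHO: carbonyl C bonded to C and H → aldehyde.
  CH(CH2SH): pendant –CH2SH → thiol.
  CO: –C(=O)– with carbon on both sides → ketone.
  CH(C6H5): pendant –C6H5: benzene ring → arene.
  CH(CH=CH2): pendant –CH=CH2: C=C double bond → alkene.
  CH(CH2OH): pendant –CH2OH on an sp³ backbone C → alcohol.
  CH(COOCH3): pendant –COOCH3: carbonyl C bonded to C and –OCH3 → ester.
  CH(CH=CH2): pendant –CH=CH2: C=C double bond → alkene.
  CH(CHO): pendant –CHO: carbonyl C bonded to C and H → aldehyde.
  CH2NH2: –NH2 on an sp³ carbon with no adjacent C=O → amine.
Aldehyde appears at: CH(CHO), CH(CHO), CH(CHO), CH(CHO) → 4.

4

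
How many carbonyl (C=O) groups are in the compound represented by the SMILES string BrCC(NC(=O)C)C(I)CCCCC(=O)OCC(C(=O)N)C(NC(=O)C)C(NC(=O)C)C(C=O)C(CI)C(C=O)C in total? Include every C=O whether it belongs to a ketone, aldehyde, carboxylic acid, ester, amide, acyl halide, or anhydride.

CH(NHCOCH3): amide, 1 C=O (running total 1).
CH2COOCH2: ester, 1 C=O (running total 2).
CH(CONH2): amide, 1 C=O (running total 3).
CH(NHCOCH3): amide, 1 C=O (running total 4).
CH(NHCOCH3): amide, 1 C=O (running total 5).
CH(CHO): aldehyde, 1 C=O (running total 6).
CH(CHO): aldehyde, 1 C=O (running total 7).

7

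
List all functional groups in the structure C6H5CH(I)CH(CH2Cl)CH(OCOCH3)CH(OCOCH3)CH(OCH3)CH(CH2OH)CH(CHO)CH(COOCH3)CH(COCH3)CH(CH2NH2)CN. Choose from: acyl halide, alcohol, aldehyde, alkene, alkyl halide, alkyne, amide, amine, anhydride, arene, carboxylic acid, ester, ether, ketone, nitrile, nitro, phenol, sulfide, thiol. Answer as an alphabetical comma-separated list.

C6H5– phenyl ring → arene.
halogen on an sp³ carbon → alkyl halide.
pendant –CH2X: halogen on sp³ carbon → alkyl halide.
pendant –OC(=O)CH3: an acyloxy group → ester.
pendant –OC(=O)CH3: an acyloxy group → ester.
pendant –OCH3: C–O–C with sp³ C, no adjacent C=O → ether.
pendant –CH2OH on an sp³ backbone C → alcohol.
pendant –CHO: carbonyl C bonded to C and H → aldehyde.
pendant –COOCH3: carbonyl C bonded to C and –OCH3 → ester.
pendant –COCH3: carbonyl C bonded to two carbons → ketone.
pendant –CH2NH2: N on sp³ C, no adjacent C=O → amine.
–C≡N: carbon triple-bonded to nitrogen → nitrile.

alcohol, aldehyde, alkyl halide, amine, arene, ester, ether, ketone, nitrile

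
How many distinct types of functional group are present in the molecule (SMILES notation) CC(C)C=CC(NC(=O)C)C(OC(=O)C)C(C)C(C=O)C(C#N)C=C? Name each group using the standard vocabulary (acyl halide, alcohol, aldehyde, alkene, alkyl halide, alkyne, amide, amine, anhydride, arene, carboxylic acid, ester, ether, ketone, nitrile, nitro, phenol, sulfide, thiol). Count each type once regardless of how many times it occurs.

Taking each segment in turn:
  CH=CH: C=C double bond → alkene.
  CH(NHCOCH3): pendant –NHC(=O)CH3: N bonded to a carbonyl → amide (not amine).
  CH(OCOCH3): pendant –OC(=O)CH3: an acyloxy group → ester.
  CH(CHO): pendant –CHO: carbonyl C bonded to C and H → aldehyde.
  CH(CN): pendant –C≡N: nitrile.
  CH=CH2: C=C double bond → alkene.
Distinct types present: aldehyde, alkene, amide, ester, nitrile.

5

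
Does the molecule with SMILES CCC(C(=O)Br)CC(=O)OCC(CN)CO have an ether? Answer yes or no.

no

Taking each segment in turn:
  CH(COBr): pendant –C(=O)X: carbonyl C bonded to C and halogen → acyl halide.
  CH2COOCH2: –C(=O)–O–C with C on the carbonyl side → ester.
  CH(CH2NH2): pendant –CH2NH2: N on sp³ C, no adjacent C=O → amine.
  CH2OH: –OH on an sp³ carbon → alcohol.
In CH2COOCH2, the C–O–C oxygen is adjacent to a C=O, so it belongs to an ester, not an ether.
The groups actually present are: acyl halide, alcohol, amine, ester.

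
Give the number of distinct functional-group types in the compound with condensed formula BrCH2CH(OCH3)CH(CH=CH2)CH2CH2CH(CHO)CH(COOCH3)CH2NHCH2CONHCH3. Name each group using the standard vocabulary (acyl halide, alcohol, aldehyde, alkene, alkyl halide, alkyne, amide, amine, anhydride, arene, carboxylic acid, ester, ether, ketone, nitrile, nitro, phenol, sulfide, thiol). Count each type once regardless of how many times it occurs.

Working along the chain:
  BrCH2: halogen on an sp³ carbon → alkyl halide.
  CH(OCH3): pendant –OCH3: C–O–C with sp³ C, no adjacent C=O → ether.
  CH(CH=CH2): pendant –CH=CH2: C=C double bond → alkene.
  CH(CHO): pendant –CHO: carbonyl C bonded to C and H → aldehyde.
  CH(COOCH3): pendant –COOCH3: carbonyl C bonded to C and –OCH3 → ester.
  CH2NHCH2: C–N–C with sp³ carbons and no adjacent C=O → amine (secondary).
  CONHCH3: –C(=O)NHCH3: carbonyl C bonded to C and to N → amide (the N is not an amine).
Distinct types present: aldehyde, alkene, alkyl halide, amide, amine, ester, ether.

7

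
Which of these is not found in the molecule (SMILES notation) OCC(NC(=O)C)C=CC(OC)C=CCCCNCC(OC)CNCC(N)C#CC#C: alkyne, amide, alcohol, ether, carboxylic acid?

alkyne: present (C≡C — C≡C triple bond → alkyne).
ether: present (CH(OCH3) — pendant –OCH3: C–O–C with sp³ C, no adjacent C=O → ether).
amide: present (CH(NHCOCH3) — pendant –NHC(=O)CH3: N bonded to a carbonyl → amide (not amine)).
alcohol: present (HOCH2 — HO– on an sp³ carbon → alcohol).
carboxylic acid: absent. In CH(NHCOCH3), the carbonyl is bonded to nitrogen, not to –OH; that is an amide.

carboxylic acid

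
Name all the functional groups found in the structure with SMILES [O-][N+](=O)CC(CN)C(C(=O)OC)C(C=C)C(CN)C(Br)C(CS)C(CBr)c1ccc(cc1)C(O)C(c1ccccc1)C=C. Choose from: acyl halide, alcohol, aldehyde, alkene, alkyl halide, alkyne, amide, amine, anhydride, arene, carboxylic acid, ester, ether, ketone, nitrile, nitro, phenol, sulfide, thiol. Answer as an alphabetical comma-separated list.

–NO2 on carbon → nitro group.
pendant –CH2NH2: N on sp³ C, no adjacent C=O → amine.
pendant –COOCH3: carbonyl C bonded to C and –OCH3 → ester.
pendant –CH=CH2: C=C double bond → alkene.
pendant –CH2NH2: N on sp³ C, no adjacent C=O → amine.
halogen on an sp³ carbon → alkyl halide.
pendant –CH2SH → thiol.
pendant –CH2X: halogen on sp³ carbon → alkyl halide.
para-disubstituted benzene ring → arene.
–OH on an sp³ carbon → alcohol (secondary).
pendant –C6H5: benzene ring → arene.
C=C double bond → alkene.

alcohol, alkene, alkyl halide, amine, arene, ester, nitro, thiol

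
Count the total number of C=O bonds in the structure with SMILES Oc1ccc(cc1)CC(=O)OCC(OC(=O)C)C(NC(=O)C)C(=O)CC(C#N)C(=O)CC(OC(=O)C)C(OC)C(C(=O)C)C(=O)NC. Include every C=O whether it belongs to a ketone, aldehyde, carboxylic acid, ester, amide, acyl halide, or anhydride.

CH2COOCH2: ester, 1 C=O (running total 1).
CH(OCOCH3): ester, 1 C=O (running total 2).
CH(NHCOCH3): amide, 1 C=O (running total 3).
CO: ketone, 1 C=O (running total 4).
CO: ketone, 1 C=O (running total 5).
CH(OCOCH3): ester, 1 C=O (running total 6).
CH(COCH3): ketone, 1 C=O (running total 7).
CONHCH3: amide, 1 C=O (running total 8).

8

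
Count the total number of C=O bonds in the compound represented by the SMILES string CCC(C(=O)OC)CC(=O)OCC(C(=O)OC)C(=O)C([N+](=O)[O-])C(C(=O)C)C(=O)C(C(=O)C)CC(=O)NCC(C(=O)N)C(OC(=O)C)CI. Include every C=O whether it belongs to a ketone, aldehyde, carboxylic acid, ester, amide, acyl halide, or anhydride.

CH(COOCH3): ester, 1 C=O (running total 1).
CH2COOCH2: ester, 1 C=O (running total 2).
CH(COOCH3): ester, 1 C=O (running total 3).
CO: ketone, 1 C=O (running total 4).
CH(COCH3): ketone, 1 C=O (running total 5).
CO: ketone, 1 C=O (running total 6).
CH(COCH3): ketone, 1 C=O (running total 7).
CH2CONHCH2: amide, 1 C=O (running total 8).
CH(CONH2): amide, 1 C=O (running total 9).
CH(OCOCH3): ester, 1 C=O (running total 10).

10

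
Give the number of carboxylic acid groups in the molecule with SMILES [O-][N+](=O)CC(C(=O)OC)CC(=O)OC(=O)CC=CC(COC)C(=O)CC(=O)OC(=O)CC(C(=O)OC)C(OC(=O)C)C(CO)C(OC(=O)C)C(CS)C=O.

Reading the structure from left to right:
  O2NCH2: –NO2 on carbon → nitro group.
  CH(COOCH3): pendant –COOCH3: carbonyl C bonded to C and –OCH3 → ester.
  CH2CO-O-COCH2: two acyl groups sharing one oxygen, –C(=O)–O–C(=O)– → anhydride.
  CH=CH: C=C double bond → alkene.
  CH(CH2OCH3): pendant –CH2OCH3: C–O–C linkage → ether.
  CO: –C(=O)– with carbon on both sides → ketone.
  CH2CO-O-COCH2: two acyl groups sharing one oxygen, –C(=O)–O–C(=O)– → anhydride.
  CH(COOCH3): pendant –COOCH3: carbonyl C bonded to C and –OCH3 → ester.
  CH(OCOCH3): pendant –OC(=O)CH3: an acyloxy group → ester.
  CH(CH2OH): pendant –CH2OH on an sp³ backbone C → alcohol.
  CH(OCOCH3): pendant –OC(=O)CH3: an acyloxy group → ester.
  CH(CH2SH): pendant –CH2SH → thiol.
  CHO: terminal –CHO: carbonyl C bonded to H and C → aldehyde.
No segment is a carboxylic acid: CH(COOCH3) is ester, not carboxylic acid; CH2CO-O-COCH2 is anhydride, not carboxylic acid; CH2CO-O-COCH2 is anhydride, not carboxylic acid. → 0.

0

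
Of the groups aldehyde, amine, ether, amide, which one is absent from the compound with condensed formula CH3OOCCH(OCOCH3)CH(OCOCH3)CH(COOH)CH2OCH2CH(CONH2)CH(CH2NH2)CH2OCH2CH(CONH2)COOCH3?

amine: present (CH(CH2NH2) — pendant –CH2NH2: N on sp³ C, no adjacent C=O → amine).
ether: present (CH2OCH2 — C–O–C with sp³ carbons on both sides and no adjacent C=O → ether).
amide: present (CH(CONH2) — pendant –CONH2: carbonyl C bonded to C and N → amide).
aldehyde: absent. In CH(COOH), the carbonyl carbon bears –OH, not –H, so it is a carboxylic acid.

aldehyde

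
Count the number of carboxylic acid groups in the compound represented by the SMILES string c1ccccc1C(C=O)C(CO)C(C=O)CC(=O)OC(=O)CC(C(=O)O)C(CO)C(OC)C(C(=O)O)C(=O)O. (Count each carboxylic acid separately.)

3

Working along the chain:
  C6H5: C6H5– phenyl ring → arene.
  CH(CHO): pendant –CHO: carbonyl C bonded to C and H → aldehyde.
  CH(CH2OH): pendant –CH2OH on an sp³ backbone C → alcohol.
  CH(CHO): pendant –CHO: carbonyl C bonded to C and H → aldehyde.
  CH2CO-O-COCH2: two acyl groups sharing one oxygen, –C(=O)–O–C(=O)– → anhydride.
  CH(COOH): pendant –COOH: carbonyl C bonded to C and –OH → carboxylic acid.
  CH(CH2OH): pendant –CH2OH on an sp³ backbone C → alcohol.
  CH(OCH3): pendant –OCH3: C–O–C with sp³ C, no adjacent C=O → ether.
  CH(COOH): pendant –COOH: carbonyl C bonded to C and –OH → carboxylic acid.
  COOH: –COOH: carbonyl C bonded to –OH and C → carboxylic acid (the –OH is not a separate alcohol).
Carboxylic acid appears at: CH(COOH), CH(COOH), COOH → 3.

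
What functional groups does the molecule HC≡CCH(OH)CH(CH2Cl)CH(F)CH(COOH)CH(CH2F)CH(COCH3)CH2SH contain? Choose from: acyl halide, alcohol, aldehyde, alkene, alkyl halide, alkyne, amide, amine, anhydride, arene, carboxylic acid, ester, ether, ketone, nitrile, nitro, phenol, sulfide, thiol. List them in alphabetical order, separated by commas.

Reading the structure from left to right:
  HC≡C: C≡C triple bond → alkyne.
  CH(OH): –OH on an sp³ carbon → alcohol (secondary).
  CH(CH2Cl): pendant –CH2X: halogen on sp³ carbon → alkyl halide.
  CH(F): halogen on an sp³ carbon → alkyl halide.
  CH(COOH): pendant –COOH: carbonyl C bonded to C and –OH → carboxylic acid.
  CH(CH2F): pendant –CH2X: halogen on sp³ carbon → alkyl halide.
  CH(COCH3): pendant –COCH3: carbonyl C bonded to two carbons → ketone.
  CH2SH: –SH on an sp³ carbon → thiol.

alcohol, alkyl halide, alkyne, carboxylic acid, ketone, thiol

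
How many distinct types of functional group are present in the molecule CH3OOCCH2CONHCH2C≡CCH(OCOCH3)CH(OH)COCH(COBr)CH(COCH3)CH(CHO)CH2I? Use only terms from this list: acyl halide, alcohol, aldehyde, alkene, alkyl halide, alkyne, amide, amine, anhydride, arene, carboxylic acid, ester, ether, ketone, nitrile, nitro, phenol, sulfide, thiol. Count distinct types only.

CH3O–C(=O)–: carbonyl C bonded to C and to –OCH3 → ester (not ketone + ether).
–C(=O)–N– linkage → amide (the N is not an amine).
C≡C triple bond → alkyne.
pendant –OC(=O)CH3: an acyloxy group → ester.
–OH on an sp³ carbon → alcohol (secondary).
–C(=O)– with carbon on both sides → ketone.
pendant –C(=O)X: carbonyl C bonded to C and halogen → acyl halide.
pendant –COCH3: carbonyl C bonded to two carbons → ketone.
pendant –CHO: carbonyl C bonded to C and H → aldehyde.
halogen on an sp³ carbon → alkyl halide.
Distinct types present: acyl halide, alcohol, aldehyde, alkyl halide, alkyne, amide, ester, ketone.

8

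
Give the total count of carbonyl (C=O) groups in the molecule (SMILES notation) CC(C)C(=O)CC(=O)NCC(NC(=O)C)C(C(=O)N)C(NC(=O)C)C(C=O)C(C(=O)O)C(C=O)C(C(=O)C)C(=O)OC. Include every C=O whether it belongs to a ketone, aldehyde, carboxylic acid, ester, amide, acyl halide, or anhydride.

CO: ketone, 1 C=O (running total 1).
CH2CONHCH2: amide, 1 C=O (running total 2).
CH(NHCOCH3): amide, 1 C=O (running total 3).
CH(CONH2): amide, 1 C=O (running total 4).
CH(NHCOCH3): amide, 1 C=O (running total 5).
CH(CHO): aldehyde, 1 C=O (running total 6).
CH(COOH): carboxylic acid, 1 C=O (running total 7).
CH(CHO): aldehyde, 1 C=O (running total 8).
CH(COCH3): ketone, 1 C=O (running total 9).
COOCH3: ester, 1 C=O (running total 10).

10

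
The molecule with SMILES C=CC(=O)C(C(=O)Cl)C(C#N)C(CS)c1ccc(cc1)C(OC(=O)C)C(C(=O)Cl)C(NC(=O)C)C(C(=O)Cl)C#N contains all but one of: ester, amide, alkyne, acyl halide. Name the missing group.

acyl halide: present (CH(COCl) — pendant –C(=O)X: carbonyl C bonded to C and halogen → acyl halide).
ester: present (CH(OCOCH3) — pendant –OC(=O)CH3: an acyloxy group → ester).
amide: present (CH(NHCOCH3) — pendant –NHC(=O)CH3: N bonded to a carbonyl → amide (not amine)).
alkyne: absent. In each of CH(CN) and CN, the triple bond is C≡N, not C≡C, so it is a nitrile.

alkyne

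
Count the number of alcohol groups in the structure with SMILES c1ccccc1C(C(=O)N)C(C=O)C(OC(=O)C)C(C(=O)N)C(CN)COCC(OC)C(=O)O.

Taking each segment in turn:
  C6H5: C6H5– phenyl ring → arene.
  CH(CONH2): pendant –CONH2: carbonyl C bonded to C and N → amide.
  CH(CHO): pendant –CHO: carbonyl C bonded to C and H → aldehyde.
  CH(OCOCH3): pendant –OC(=O)CH3: an acyloxy group → ester.
  CH(CONH2): pendant –CONH2: carbonyl C bonded to C and N → amide.
  CH(CH2NH2): pendant –CH2NH2: N on sp³ C, no adjacent C=O → amine.
  CH2OCH2: C–O–C with sp³ carbons on both sides and no adjacent C=O → ether.
  CH(OCH3): pendant –OCH3: C–O–C with sp³ C, no adjacent C=O → ether.
  COOH: –COOH: carbonyl C bonded to –OH and C → carboxylic acid (the –OH is not a separate alcohol).
No segment is a alcohol: CH(CHO) is aldehyde, not alcohol; CH2OCH2 is ether, not alcohol; CH(OCH3) is ether, not alcohol. → 0.

0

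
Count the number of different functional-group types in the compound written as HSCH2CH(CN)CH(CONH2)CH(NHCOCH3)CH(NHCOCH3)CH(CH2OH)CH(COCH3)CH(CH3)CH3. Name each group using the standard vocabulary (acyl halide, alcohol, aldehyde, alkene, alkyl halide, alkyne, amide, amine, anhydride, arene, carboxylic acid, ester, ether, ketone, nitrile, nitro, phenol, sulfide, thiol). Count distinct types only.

–SH on an sp³ carbon → thiol.
pendant –C≡N: nitrile.
pendant –CONH2: carbonyl C bonded to C and N → amide.
pendant –NHC(=O)CH3: N bonded to a carbonyl → amide (not amine).
pendant –NHC(=O)CH3: N bonded to a carbonyl → amide (not amine).
pendant –CH2OH on an sp³ backbone C → alcohol.
pendant –COCH3: carbonyl C bonded to two carbons → ketone.
Distinct types present: alcohol, amide, ketone, nitrile, thiol.

5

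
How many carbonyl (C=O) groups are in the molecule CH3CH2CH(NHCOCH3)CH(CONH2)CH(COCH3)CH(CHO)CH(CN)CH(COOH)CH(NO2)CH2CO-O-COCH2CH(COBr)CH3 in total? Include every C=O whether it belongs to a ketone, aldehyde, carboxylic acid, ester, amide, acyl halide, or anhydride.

8

CH(NHCOCH3): amide, 1 C=O (running total 1).
CH(CONH2): amide, 1 C=O (running total 2).
CH(COCH3): ketone, 1 C=O (running total 3).
CH(CHO): aldehyde, 1 C=O (running total 4).
CH(COOH): carboxylic acid, 1 C=O (running total 5).
CH2CO-O-COCH2: anhydride, 2 C=O (running total 7).
CH(COBr): acyl halide, 1 C=O (running total 8).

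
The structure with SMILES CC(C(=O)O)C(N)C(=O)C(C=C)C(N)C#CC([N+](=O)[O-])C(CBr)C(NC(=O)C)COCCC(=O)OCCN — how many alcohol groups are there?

0

Reading the structure from left to right:
  CH(COOH): pendant –COOH: carbonyl C bonded to C and –OH → carboxylic acid.
  CH(NH2): –NH2 on an sp³ carbon with no adjacent C=O → amine.
  CO: –C(=O)– with carbon on both sides → ketone.
  CH(CH=CH2): pendant –CH=CH2: C=C double bond → alkene.
  CH(NH2): –NH2 on an sp³ carbon with no adjacent C=O → amine.
  C≡C: C≡C triple bond → alkyne.
  CH(NO2): –NO2 on an sp³ carbon → nitro (the N=O is not a carbonyl).
  CH(CH2Br): pendant –CH2X: halogen on sp³ carbon → alkyl halide.
  CH(NHCOCH3): pendant –NHC(=O)CH3: N bonded to a carbonyl → amide (not amine).
  CH2OCH2: C–O–C with sp³ carbons on both sides and no adjacent C=O → ether.
  CH2COOCH2: –C(=O)–O–C with C on the carbonyl side → ester.
  CH2NH2: –NH2 on an sp³ carbon with no adjacent C=O → amine.
No segment is a alcohol: CH(COOH) is carboxylic acid, not alcohol; CO is ketone, not alcohol; CH2OCH2 is ether, not alcohol. → 0.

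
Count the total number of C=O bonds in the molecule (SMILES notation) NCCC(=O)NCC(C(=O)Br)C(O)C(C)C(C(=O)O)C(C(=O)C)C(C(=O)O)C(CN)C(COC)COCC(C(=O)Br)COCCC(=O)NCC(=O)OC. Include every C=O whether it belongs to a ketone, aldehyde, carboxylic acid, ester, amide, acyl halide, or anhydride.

CH2CONHCH2: amide, 1 C=O (running total 1).
CH(COBr): acyl halide, 1 C=O (running total 2).
CH(COOH): carboxylic acid, 1 C=O (running total 3).
CH(COCH3): ketone, 1 C=O (running total 4).
CH(COOH): carboxylic acid, 1 C=O (running total 5).
CH(COBr): acyl halide, 1 C=O (running total 6).
CH2CONHCH2: amide, 1 C=O (running total 7).
COOCH3: ester, 1 C=O (running total 8).

8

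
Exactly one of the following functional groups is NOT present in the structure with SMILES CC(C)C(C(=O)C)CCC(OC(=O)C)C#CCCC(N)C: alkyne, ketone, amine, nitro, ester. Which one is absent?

ketone: present (CH(COCH3) — pendant –COCH3: carbonyl C bonded to two carbons → ketone).
amine: present (CH(NH2) — –NH2 on an sp³ carbon with no adjacent C=O → amine).
alkyne: present (C≡C — C≡C triple bond → alkyne).
ester: present (CH(OCOCH3) — pendant –OC(=O)CH3: an acyloxy group → ester).
nitro: no segment matches this pattern.

nitro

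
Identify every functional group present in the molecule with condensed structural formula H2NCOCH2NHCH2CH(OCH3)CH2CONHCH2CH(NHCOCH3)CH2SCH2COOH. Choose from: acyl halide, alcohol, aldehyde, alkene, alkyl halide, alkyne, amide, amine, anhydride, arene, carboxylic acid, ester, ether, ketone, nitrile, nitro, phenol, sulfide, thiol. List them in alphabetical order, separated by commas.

amide, amine, carboxylic acid, ether, sulfide

–C(=O)NH2: carbonyl C bonded to C and to N → amide (the N is not a separate amine).
C–N–C with sp³ carbons and no adjacent C=O → amine (secondary).
pendant –OCH3: C–O–C with sp³ C, no adjacent C=O → ether.
–C(=O)–N– linkage → amide (the N is not an amine).
pendant –NHC(=O)CH3: N bonded to a carbonyl → amide (not amine).
C–S–C linkage → sulfide (thioether).
–COOH: carbonyl C bonded to –OH and C → carboxylic acid (the –OH is not a separate alcohol).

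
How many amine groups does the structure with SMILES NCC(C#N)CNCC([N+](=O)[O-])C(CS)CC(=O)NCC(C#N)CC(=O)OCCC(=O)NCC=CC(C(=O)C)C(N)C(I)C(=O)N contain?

3

Taking each segment in turn:
  H2NCH2: –NH2 on an sp³ carbon with no adjacent C=O → amine.
  CH(CN): pendant –C≡N: nitrile.
  CH2NHCH2: C–N–C with sp³ carbons and no adjacent C=O → amine (secondary).
  CH(NO2): –NO2 on an sp³ carbon → nitro (the N=O is not a carbonyl).
  CH(CH2SH): pendant –CH2SH → thiol.
  CH2CONHCH2: –C(=O)–N– linkage → amide (the N is not an amine).
  CH(CN): pendant –C≡N: nitrile.
  CH2COOCH2: –C(=O)–O–C with C on the carbonyl side → ester.
  CH2CONHCH2: –C(=O)–N– linkage → amide (the N is not an amine).
  CH=CH: C=C double bond → alkene.
  CH(COCH3): pendant –COCH3: carbonyl C bonded to two carbons → ketone.
  CH(NH2): –NH2 on an sp³ carbon with no adjacent C=O → amine.
  CH(I): halogen on an sp³ carbon → alkyl halide.
  CONH2: –C(=O)NH2: carbonyl C bonded to C and to N → amide (the N is not a separate amine).
Amine appears at: H2NCH2, CH2NHCH2, CH(NH2) → 3.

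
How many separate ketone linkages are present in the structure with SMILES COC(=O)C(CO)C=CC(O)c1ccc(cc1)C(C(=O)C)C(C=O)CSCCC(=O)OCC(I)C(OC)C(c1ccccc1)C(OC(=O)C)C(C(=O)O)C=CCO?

1

CH3O–C(=O)–: carbonyl C bonded to C and to –OCH3 → ester (not ketone + ether).
pendant –CH2OH on an sp³ backbone C → alcohol.
C=C double bond → alkene.
–OH on an sp³ carbon → alcohol (secondary).
para-disubstituted benzene ring → arene.
pendant –COCH3: carbonyl C bonded to two carbons → ketone.
pendant –CHO: carbonyl C bonded to C and H → aldehyde.
C–S–C linkage → sulfide (thioether).
–C(=O)–O–C with C on the carbonyl side → ester.
halogen on an sp³ carbon → alkyl halide.
pendant –OCH3: C–O–C with sp³ C, no adjacent C=O → ether.
pendant –C6H5: benzene ring → arene.
pendant –OC(=O)CH3: an acyloxy group → ester.
pendant –COOH: carbonyl C bonded to C and –OH → carboxylic acid.
C=C double bond → alkene.
–OH on an sp³ carbon → alcohol.
Ketone appears at: CH(COCH3) → 1.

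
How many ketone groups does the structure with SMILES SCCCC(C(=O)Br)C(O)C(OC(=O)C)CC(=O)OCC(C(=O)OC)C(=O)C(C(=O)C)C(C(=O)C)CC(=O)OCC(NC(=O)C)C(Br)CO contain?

Working along the chain:
  HSCH2: –SH on an sp³ carbon → thiol.
  CH(COBr): pendant –C(=O)X: carbonyl C bonded to C and halogen → acyl halide.
  CH(OH): –OH on an sp³ carbon → alcohol (secondary).
  CH(OCOCH3): pendant –OC(=O)CH3: an acyloxy group → ester.
  CH2COOCH2: –C(=O)–O–C with C on the carbonyl side → ester.
  CH(COOCH3): pendant –COOCH3: carbonyl C bonded to C and –OCH3 → ester.
  CO: –C(=O)– with carbon on both sides → ketone.
  CH(COCH3): pendant –COCH3: carbonyl C bonded to two carbons → ketone.
  CH(COCH3): pendant –COCH3: carbonyl C bonded to two carbons → ketone.
  CH2COOCH2: –C(=O)–O–C with C on the carbonyl side → ester.
  CH(NHCOCH3): pendant –NHC(=O)CH3: N bonded to a carbonyl → amide (not amine).
  CH(Br): halogen on an sp³ carbon → alkyl halide.
  CH2OH: –OH on an sp³ carbon → alcohol.
Ketone appears at: CO, CH(COCH3), CH(COCH3) → 3.

3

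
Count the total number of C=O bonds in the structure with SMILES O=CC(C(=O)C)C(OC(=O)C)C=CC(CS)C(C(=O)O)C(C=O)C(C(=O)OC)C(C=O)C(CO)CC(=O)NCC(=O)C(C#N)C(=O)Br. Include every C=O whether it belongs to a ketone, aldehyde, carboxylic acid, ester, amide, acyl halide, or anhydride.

OHC: aldehyde, 1 C=O (running total 1).
CH(COCH3): ketone, 1 C=O (running total 2).
CH(OCOCH3): ester, 1 C=O (running total 3).
CH(COOH): carboxylic acid, 1 C=O (running total 4).
CH(CHO): aldehyde, 1 C=O (running total 5).
CH(COOCH3): ester, 1 C=O (running total 6).
CH(CHO): aldehyde, 1 C=O (running total 7).
CH2CONHCH2: amide, 1 C=O (running total 8).
CO: ketone, 1 C=O (running total 9).
COBr: acyl halide, 1 C=O (running total 10).

10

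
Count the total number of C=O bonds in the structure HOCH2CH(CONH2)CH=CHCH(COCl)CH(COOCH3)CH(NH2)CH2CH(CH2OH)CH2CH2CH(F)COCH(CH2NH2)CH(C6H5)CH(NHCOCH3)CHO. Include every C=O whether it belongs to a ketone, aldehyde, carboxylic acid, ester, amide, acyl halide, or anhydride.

CH(CONH2): amide, 1 C=O (running total 1).
CH(COCl): acyl halide, 1 C=O (running total 2).
CH(COOCH3): ester, 1 C=O (running total 3).
CO: ketone, 1 C=O (running total 4).
CH(NHCOCH3): amide, 1 C=O (running total 5).
CHO: aldehyde, 1 C=O (running total 6).

6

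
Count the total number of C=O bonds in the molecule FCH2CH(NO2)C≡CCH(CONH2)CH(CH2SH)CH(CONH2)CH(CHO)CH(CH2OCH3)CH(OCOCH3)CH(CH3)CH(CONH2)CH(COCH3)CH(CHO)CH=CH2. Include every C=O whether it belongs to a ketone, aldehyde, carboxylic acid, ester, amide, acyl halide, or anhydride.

CH(CONH2): amide, 1 C=O (running total 1).
CH(CONH2): amide, 1 C=O (running total 2).
CH(CHO): aldehyde, 1 C=O (running total 3).
CH(OCOCH3): ester, 1 C=O (running total 4).
CH(CONH2): amide, 1 C=O (running total 5).
CH(COCH3): ketone, 1 C=O (running total 6).
CH(CHO): aldehyde, 1 C=O (running total 7).

7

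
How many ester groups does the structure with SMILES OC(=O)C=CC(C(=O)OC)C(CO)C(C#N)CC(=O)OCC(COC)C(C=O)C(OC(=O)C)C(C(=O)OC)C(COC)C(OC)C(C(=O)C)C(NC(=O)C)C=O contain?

4

–COOH: carbonyl C bonded to –OH and C → carboxylic acid (the –OH is not a separate alcohol).
C=C double bond → alkene.
pendant –COOCH3: carbonyl C bonded to C and –OCH3 → ester.
pendant –CH2OH on an sp³ backbone C → alcohol.
pendant –C≡N: nitrile.
–C(=O)–O–C with C on the carbonyl side → ester.
pendant –CH2OCH3: C–O–C linkage → ether.
pendant –CHO: carbonyl C bonded to C and H → aldehyde.
pendant –OC(=O)CH3: an acyloxy group → ester.
pendant –COOCH3: carbonyl C bonded to C and –OCH3 → ester.
pendant –CH2OCH3: C–O–C linkage → ether.
pendant –OCH3: C–O–C with sp³ C, no adjacent C=O → ether.
pendant –COCH3: carbonyl C bonded to two carbons → ketone.
pendant –NHC(=O)CH3: N bonded to a carbonyl → amide (not amine).
terminal –CHO: carbonyl C bonded to H and C → aldehyde.
Ester appears at: CH(COOCH3), CH2COOCH2, CH(OCOCH3), CH(COOCH3) → 4.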